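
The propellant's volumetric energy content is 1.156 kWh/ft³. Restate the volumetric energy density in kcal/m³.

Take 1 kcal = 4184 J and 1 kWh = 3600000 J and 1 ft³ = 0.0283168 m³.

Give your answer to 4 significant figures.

1.156 kWh/ft³ × 3600000 J/kWh ÷ 0.0283168 m³/ft³ = 1.46966×10⁸ J/m³
1.46966×10⁸ J/m³ ÷ 4184 J/kcal = 35125.7 kcal/m³

3.513×10⁴ kcal/m³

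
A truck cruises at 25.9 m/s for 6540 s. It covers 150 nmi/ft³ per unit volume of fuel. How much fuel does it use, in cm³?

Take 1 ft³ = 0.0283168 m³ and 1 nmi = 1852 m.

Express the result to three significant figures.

1.73×10⁴ cm³

d = v × t = 25.9 × 6540 = 169386 m
150 nmi/ft³ → 9.81043×10⁶ m/m³
V = d / (distance per unit fuel) = 169386 / 9.81043×10⁶ = 0.0172659 m³
In cm³: 0.0172659 / 10⁻⁶ = 17265.9 cm³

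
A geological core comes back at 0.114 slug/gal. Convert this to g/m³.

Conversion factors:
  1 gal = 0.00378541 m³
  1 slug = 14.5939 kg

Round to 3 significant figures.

0.114 slug/gal × 14.5939 kg/slug ÷ 0.00378541 m³/gal = 439.504 kg/m³
439.504 kg/m³ ÷ 0.001 kg/g = 439504 g/m³

4.40×10⁵ g/m³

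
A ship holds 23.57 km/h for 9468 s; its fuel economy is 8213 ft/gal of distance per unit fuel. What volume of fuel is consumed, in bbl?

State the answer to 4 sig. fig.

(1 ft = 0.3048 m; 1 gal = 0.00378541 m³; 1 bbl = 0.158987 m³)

0.5896 bbl

23.57 km/h → 6.54722 m/s
d = v × t = 6.54722 × 9468 = 61989.1 m
8213 ft/gal → 661308 m/m³
V = d / (distance per unit fuel) = 61989.1 / 661308 = 0.0937371 m³
In bbl: 0.0937371 / 0.158987 = 0.58959 bbl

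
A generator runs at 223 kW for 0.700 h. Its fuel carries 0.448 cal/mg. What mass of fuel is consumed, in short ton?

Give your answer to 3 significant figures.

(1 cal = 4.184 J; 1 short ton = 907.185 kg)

0.330 short ton

223 kW → 223000 W
0.700 h → 2520 s
E = P × t = 223000 × 2520 = 5.6196×10⁸ J
0.448 cal/mg → 1.87443×10⁶ J/kg
m = E / e_s = 5.6196×10⁸ / 1.87443×10⁶ = 299.803 kg
In short ton: 299.803 / 907.185 = 0.330476 short ton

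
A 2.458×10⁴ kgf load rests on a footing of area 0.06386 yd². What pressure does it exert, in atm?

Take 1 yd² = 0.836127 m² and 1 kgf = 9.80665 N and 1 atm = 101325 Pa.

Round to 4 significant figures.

2.458×10⁴ kgf × 9.80665 = 241047 N
0.06386 yd² × 0.836127 = 0.0533951 m²
P = F / A = 241047 N / 0.0533951 m² = 4.5144×10⁶ Pa
4.5144×10⁶ Pa ÷ (101325 Pa/atm) = 44.5537 atm

44.55 atm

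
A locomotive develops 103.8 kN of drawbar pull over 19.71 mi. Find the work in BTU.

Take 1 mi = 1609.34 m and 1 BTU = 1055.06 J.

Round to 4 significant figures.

103.8 kN × 1000 = 103800 N
19.71 mi × 1609.34 = 31720.1 m
W = F × d = 103800 N × 31720.1 m = 3.29255×10⁹ J
3.29255×10⁹ J ÷ (1055.06 J/BTU) = 3.12072×10⁶ BTU

3.121×10⁶ BTU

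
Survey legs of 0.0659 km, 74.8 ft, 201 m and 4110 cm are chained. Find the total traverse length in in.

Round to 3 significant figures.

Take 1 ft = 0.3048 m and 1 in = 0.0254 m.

1.30×10⁴ in

0.0659 km × 1000 = 65.9 m
74.8 ft × 0.3048 = 22.799 m
201 m (already m)
4110 cm × 0.01 = 41.1 m
Combined: 65.9 + 22.799 + 201 + 41.1 = 330.799 m
In in: 330.799 / 0.0254 = 13023.6 in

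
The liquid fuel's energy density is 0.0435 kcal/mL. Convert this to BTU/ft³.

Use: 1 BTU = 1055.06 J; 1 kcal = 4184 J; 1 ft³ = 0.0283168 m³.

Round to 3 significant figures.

0.0435 kcal/mL × 4184 J/kcal ÷ 10⁻⁶ m³/mL = 1.82004×10⁸ J/m³
1.82004×10⁸ J/m³ ÷ 1055.06 J/BTU × 0.0283168 m³/ft³ = 4884.81 BTU/ft³

4880 BTU/ft³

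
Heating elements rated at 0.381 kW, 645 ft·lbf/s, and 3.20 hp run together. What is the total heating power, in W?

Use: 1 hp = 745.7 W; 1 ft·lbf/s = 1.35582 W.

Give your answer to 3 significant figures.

3640 W

0.381 kW × 1000 → 381 W
645 ft·lbf/s × 1.35582 → 874.504 W
3.20 hp × 745.7 → 2386.24 W
Sum: 381 + 874.504 + 2386.24 = 3641.74 W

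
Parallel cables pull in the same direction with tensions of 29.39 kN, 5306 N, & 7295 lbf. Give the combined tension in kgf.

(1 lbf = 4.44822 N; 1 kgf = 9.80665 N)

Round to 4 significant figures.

6847 kgf

29.39 kN × 1000 = 29390 N
5306 N (already N)
7295 lbf × 4.44822 = 32449.8 N
Total: 29390 + 5306 + 32449.8 = 67145.8 N
In kgf: 67145.8 / 9.80665 = 6846.97 kgf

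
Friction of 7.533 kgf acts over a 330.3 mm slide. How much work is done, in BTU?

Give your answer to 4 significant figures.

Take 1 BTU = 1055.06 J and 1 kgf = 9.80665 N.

0.02313 BTU

7.533 kgf × 9.80665 → 73.8735 N
330.3 mm × 0.001 → 0.3303 m
W = F × d = 73.8735 N × 0.3303 m = 24.4004 J
24.4004 J ÷ (1055.06 J/BTU) = 0.023127 BTU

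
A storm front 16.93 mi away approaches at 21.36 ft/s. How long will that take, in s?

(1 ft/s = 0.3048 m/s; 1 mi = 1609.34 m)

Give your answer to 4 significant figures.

16.93 mi × 1609.34 = 27246.1 m
21.36 ft/s × 0.3048 = 6.51053 m/s
t = d / v = 27246.1 m / 6.51053 m/s = 4184.93 s

4185 s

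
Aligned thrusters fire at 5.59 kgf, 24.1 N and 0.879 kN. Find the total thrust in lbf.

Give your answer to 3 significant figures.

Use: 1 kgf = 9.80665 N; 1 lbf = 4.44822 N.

215 lbf

5.59 kgf × 9.80665 → 54.8192 N
24.1 N (already N)
0.879 kN × 1000 → 879 N
Total: 54.8192 + 24.1 + 879 = 957.919 N
In lbf: 957.919 / 4.44822 = 215.349 lbf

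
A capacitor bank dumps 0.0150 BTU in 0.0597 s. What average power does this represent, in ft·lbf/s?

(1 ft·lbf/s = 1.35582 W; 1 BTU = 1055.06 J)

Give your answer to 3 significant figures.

0.0150 BTU × 1055.06 = 15.8259 J
P = E / t = 15.8259 J / 0.0597 s = 265.09 W
265.09 W ÷ (1.35582 W/ft·lbf/s) = 195.52 ft·lbf/s

196 ft·lbf/s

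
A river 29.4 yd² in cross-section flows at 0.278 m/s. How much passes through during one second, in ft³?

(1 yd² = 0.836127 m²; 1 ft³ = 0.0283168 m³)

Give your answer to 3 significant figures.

29.4 yd² × 0.836127 = 24.5821 m²
V = v × A × t = 0.278 m/s × 24.5821 m² × 1 s = 6.83382 m³
6.83382 m³ ÷ (0.0283168 m³/ft³) = 241.334 ft³

241 ft³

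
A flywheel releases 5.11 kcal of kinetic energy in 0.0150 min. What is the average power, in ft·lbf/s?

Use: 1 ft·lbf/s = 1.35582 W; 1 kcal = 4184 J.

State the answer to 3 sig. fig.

1.75×10⁴ ft·lbf/s

5.11 kcal × 4184 = 21380.2 J
0.0150 min × 60 = 0.9 s
P = E / t = 21380.2 J / 0.9 s = 23755.8 W
23755.8 W ÷ (1.35582 W/ft·lbf/s) = 17521.4 ft·lbf/s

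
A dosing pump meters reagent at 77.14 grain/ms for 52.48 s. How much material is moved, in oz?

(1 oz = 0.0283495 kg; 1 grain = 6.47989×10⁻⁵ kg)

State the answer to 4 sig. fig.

77.14 grain/ms → 4.99859 kg/s
m = ṁ × t = 4.99859 × 52.48 = 262.326 kg
In oz: 262.326 / 0.0283495 = 9253.28 oz

9253 oz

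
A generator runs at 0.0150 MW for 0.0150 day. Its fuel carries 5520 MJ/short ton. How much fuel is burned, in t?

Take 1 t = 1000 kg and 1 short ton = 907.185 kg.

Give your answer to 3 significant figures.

0.00319 t

0.0150 MW → 15000 W
0.0150 day → 1296 s
E = P × t = 15000 × 1296 = 1.944×10⁷ J
5520 MJ/short ton → 6.08476×10⁶ J/kg
m = E / e_s = 1.944×10⁷ / 6.08476×10⁶ = 3.19487 kg
In t: 3.19487 / 1000 = 0.00319487 t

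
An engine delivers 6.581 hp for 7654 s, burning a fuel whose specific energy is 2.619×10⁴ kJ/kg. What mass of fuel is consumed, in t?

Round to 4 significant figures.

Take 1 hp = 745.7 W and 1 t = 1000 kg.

6.581 hp → 4907.45 W
E = P × t = 4907.45 × 7654 = 3.75616×10⁷ J
2.619×10⁴ kJ/kg → 2.619×10⁷ J/kg
m = E / e_s = 3.75616×10⁷ / 2.619×10⁷ = 1.4342 kg
In t: 1.4342 / 1000 = 0.0014342 t

0.001434 t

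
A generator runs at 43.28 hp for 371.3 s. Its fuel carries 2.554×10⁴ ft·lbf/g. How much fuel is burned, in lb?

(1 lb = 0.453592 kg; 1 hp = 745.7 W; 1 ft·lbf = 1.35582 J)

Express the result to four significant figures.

0.7629 lb

43.28 hp → 32273.9 W
E = P × t = 32273.9 × 371.3 = 1.19833×10⁷ J
2.554×10⁴ ft·lbf/g → 3.46276×10⁷ J/kg
m = E / e_s = 1.19833×10⁷ / 3.46276×10⁷ = 0.346062 kg
In lb: 0.346062 / 0.453592 = 0.762937 lb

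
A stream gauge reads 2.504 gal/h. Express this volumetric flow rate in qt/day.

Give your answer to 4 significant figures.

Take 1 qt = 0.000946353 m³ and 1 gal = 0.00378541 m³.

240.4 qt/day

2.504 gal/h × 0.00378541 m³/gal ÷ 3600 s/h = 2.63296×10⁻⁶ m³/s
2.63296×10⁻⁶ m³/s ÷ 0.000946353 m³/qt × 86400 s/day = 240.384 qt/day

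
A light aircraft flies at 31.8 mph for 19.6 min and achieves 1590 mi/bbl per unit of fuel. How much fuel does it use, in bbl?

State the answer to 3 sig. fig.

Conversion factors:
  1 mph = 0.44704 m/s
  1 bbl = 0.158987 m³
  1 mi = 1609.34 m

0.00653 bbl

31.8 mph → 14.2159 m/s
19.6 min → 1176 s
d = v × t = 14.2159 × 1176 = 16717.9 m
1590 mi/bbl → 1.60947×10⁷ m/m³
V = d / (distance per unit fuel) = 16717.9 / 1.60947×10⁷ = 0.00103872 m³
In bbl: 0.00103872 / 0.158987 = 0.00653336 bbl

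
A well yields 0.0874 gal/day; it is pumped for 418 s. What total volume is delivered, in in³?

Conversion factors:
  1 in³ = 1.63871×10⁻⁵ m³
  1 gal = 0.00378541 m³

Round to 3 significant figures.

0.0977 in³

0.0874 gal/day → 3.82922×10⁻⁹ m³/s
V = Q × t = 3.82922×10⁻⁹ × 418 = 1.60061×10⁻⁶ m³
In in³: 1.60061×10⁻⁶ / 1.63871×10⁻⁵ = 0.097675 in³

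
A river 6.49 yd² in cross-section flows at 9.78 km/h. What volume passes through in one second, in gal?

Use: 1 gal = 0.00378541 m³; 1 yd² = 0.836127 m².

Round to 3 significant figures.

3890 gal

9.78 km/h × (1/3.6) → 2.71667 m/s
6.49 yd² × 0.836127 → 5.42646 m²
V = v × A × t = 2.71667 m/s × 5.42646 m² × 1 s = 14.7419 m³
14.7419 m³ ÷ (0.00378541 m³/gal) = 3894.4 gal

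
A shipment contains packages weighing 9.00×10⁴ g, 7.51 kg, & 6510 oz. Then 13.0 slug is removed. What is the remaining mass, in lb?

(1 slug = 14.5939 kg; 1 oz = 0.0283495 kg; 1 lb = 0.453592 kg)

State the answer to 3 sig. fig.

204 lb

9.00×10⁴ g × 0.001 → 90 kg
7.51 kg (already kg)
6510 oz × 0.0283495 → 184.555 kg
13.0 slug × 14.5939 → 189.721 kg
Result: 90 + 7.51 + 184.555 − 189.721 = 92.344 kg
In lb: 92.344 / 0.453592 = 203.584 lb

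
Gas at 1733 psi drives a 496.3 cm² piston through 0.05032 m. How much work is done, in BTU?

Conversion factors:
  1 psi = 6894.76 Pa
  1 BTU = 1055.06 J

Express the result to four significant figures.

28.28 BTU

1733 psi → 1.19486×10⁷ Pa
496.3 cm² → 0.04963 m²
F = P × A = 1.19486×10⁷ × 0.04963 = 593009 N
W = F × d = 593009 × 0.05032 = 29840.2 J
In BTU: 29840.2 / 1055.06 = 28.2829 BTU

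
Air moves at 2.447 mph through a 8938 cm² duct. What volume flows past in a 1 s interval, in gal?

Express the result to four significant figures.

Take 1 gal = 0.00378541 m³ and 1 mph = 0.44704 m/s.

258.3 gal

2.447 mph × 0.44704 → 1.09391 m/s
8938 cm² × 0.0001 → 0.8938 m²
V = v × A × t = 1.09391 m/s × 0.8938 m² × 1 s = 0.977737 m³
0.977737 m³ ÷ (0.00378541 m³/gal) = 258.291 gal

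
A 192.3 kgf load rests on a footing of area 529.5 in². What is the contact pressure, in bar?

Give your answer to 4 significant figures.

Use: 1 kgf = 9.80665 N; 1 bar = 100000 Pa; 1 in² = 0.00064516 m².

192.3 kgf × 9.80665 = 1885.82 N
529.5 in² × 0.00064516 = 0.341612 m²
P = F / A = 1885.82 N / 0.341612 m² = 5520.36 Pa
5520.36 Pa ÷ (100000 Pa/bar) = 0.0552036 bar

0.05520 bar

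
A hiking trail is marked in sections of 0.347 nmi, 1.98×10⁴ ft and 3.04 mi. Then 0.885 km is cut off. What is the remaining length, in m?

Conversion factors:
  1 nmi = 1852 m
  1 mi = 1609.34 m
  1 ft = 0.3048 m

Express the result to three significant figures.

1.07×10⁴ m

0.347 nmi × 1852 → 642.644 m
1.98×10⁴ ft × 0.3048 → 6035.04 m
3.04 mi × 1609.34 → 4892.39 m
0.885 km × 1000 → 885 m
Result: 642.644 + 6035.04 + 4892.39 − 885 = 10685.1 m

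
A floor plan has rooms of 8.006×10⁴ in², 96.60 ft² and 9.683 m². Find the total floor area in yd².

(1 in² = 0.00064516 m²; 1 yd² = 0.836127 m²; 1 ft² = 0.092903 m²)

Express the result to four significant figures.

8.006×10⁴ in² × 0.00064516 = 51.6515 m²
96.60 ft² × 0.092903 = 8.97443 m²
9.683 m² (already m²)
Combined: 51.6515 + 8.97443 + 9.683 = 70.3089 m²
In yd²: 70.3089 / 0.836127 = 84.0888 yd²

84.09 yd²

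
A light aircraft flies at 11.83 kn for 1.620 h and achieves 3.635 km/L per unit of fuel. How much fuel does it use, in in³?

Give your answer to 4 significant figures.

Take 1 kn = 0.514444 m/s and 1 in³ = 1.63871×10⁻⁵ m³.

595.8 in³

11.83 kn → 6.08587 m/s
1.620 h → 5832 s
d = v × t = 6.08587 × 5832 = 35492.8 m
3.635 km/L → 3.635×10⁶ m/m³
V = d / (distance per unit fuel) = 35492.8 / 3.635×10⁶ = 0.00976418 m³
In in³: 0.00976418 / 1.63871×10⁻⁵ = 595.846 in³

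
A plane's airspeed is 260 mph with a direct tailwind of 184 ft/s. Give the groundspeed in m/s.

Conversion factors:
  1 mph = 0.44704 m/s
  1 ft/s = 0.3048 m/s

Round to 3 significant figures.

260 mph × 0.44704 = 116.23 m/s
184 ft/s × 0.3048 = 56.0832 m/s
Combined: 116.23 + 56.0832 = 172.313 m/s

172 m/s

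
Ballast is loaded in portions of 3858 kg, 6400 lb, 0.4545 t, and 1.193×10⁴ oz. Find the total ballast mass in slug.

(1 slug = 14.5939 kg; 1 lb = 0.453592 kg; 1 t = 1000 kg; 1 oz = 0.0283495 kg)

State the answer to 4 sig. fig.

517.6 slug

3858 kg (already kg)
6400 lb × 0.453592 → 2902.99 kg
0.4545 t × 1000 → 454.5 kg
1.193×10⁴ oz × 0.0283495 → 338.21 kg
Total: 3858 + 2902.99 + 454.5 + 338.21 = 7553.7 kg
In slug: 7553.7 / 14.5939 = 517.593 slug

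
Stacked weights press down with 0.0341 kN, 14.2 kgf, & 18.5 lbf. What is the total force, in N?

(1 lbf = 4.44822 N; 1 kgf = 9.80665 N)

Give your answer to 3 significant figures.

0.0341 kN × 1000 → 34.1 N
14.2 kgf × 9.80665 → 139.254 N
18.5 lbf × 4.44822 → 82.2921 N
Total: 34.1 + 139.254 + 82.2921 = 255.646 N

256 N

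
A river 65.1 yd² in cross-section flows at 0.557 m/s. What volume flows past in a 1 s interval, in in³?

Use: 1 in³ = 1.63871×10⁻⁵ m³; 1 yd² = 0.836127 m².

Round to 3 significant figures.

1.85×10⁶ in³

65.1 yd² × 0.836127 → 54.4319 m²
V = v × A × t = 0.557 m/s × 54.4319 m² × 1 s = 30.3186 m³
30.3186 m³ ÷ (1.63871×10⁻⁵ m³/in³) = 1.85015×10⁶ in³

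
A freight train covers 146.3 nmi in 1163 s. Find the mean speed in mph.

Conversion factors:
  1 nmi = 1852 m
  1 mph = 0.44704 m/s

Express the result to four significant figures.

521.1 mph

146.3 nmi × 1852 → 270948 m
v = d / t = 270948 m / 1163 s = 232.973 m/s
232.973 m/s ÷ (0.44704 m/s/mph) = 521.146 mph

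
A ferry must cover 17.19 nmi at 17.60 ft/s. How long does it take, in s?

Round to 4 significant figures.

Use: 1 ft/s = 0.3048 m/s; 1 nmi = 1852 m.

5935 s

17.19 nmi × 1852 = 31835.9 m
17.60 ft/s × 0.3048 = 5.36448 m/s
t = d / v = 31835.9 m / 5.36448 m/s = 5934.57 s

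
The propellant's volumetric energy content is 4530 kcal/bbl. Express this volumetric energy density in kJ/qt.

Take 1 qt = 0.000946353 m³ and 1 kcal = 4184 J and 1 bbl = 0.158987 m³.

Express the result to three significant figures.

4530 kcal/bbl × 4184 J/kcal ÷ 0.158987 m³/bbl = 1.19214×10⁸ J/m³
1.19214×10⁸ J/m³ ÷ 1000 J/kJ × 0.000946353 m³/qt = 112.819 kJ/qt

113 kJ/qt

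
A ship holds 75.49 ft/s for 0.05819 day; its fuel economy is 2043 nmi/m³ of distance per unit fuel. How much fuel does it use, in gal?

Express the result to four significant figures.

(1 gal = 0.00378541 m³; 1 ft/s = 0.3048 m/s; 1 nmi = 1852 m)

8.077 gal

75.49 ft/s → 23.0094 m/s
0.05819 day → 5027.62 s
d = v × t = 23.0094 × 5027.62 = 115683 m
2043 nmi/m³ → 3.78364×10⁶ m/m³
V = d / (distance per unit fuel) = 115683 / 3.78364×10⁶ = 0.0305745 m³
In gal: 0.0305745 / 0.00378541 = 8.07693 gal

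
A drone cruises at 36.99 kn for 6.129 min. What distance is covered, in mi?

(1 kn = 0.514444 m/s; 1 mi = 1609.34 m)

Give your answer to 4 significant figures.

4.348 mi

36.99 kn × 0.514444 = 19.0293 m/s
6.129 min × 60 = 367.74 s
d = v × t = 19.0293 m/s × 367.74 s = 6997.83 m
6997.83 m ÷ (1609.34 m/mi) = 4.34826 mi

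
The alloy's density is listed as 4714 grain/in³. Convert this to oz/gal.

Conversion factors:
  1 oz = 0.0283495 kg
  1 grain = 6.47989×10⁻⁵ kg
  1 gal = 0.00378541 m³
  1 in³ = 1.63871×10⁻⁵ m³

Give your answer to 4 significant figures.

2489 oz/gal

4714 grain/in³ × 6.47989×10⁻⁵ kg/grain ÷ 1.63871×10⁻⁵ m³/in³ = 18640.4 kg/m³
18640.4 kg/m³ ÷ 0.0283495 kg/oz × 0.00378541 m³/gal = 2488.99 oz/gal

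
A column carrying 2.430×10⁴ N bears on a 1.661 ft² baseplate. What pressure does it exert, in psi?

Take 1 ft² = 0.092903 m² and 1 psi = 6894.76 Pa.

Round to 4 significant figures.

1.661 ft² × 0.092903 → 0.154312 m²
P = F / A = 24300 N / 0.154312 m² = 157473 Pa
157473 Pa ÷ (6894.76 Pa/psi) = 22.8395 psi

22.84 psi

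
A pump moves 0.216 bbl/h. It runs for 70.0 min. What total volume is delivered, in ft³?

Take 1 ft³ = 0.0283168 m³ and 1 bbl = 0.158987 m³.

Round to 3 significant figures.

0.216 bbl/h → 9.53922×10⁻⁶ m³/s
70.0 min → 4200 s
V = Q × t = 9.53922×10⁻⁶ × 4200 = 0.0400647 m³
In ft³: 0.0400647 / 0.0283168 = 1.41487 ft³

1.41 ft³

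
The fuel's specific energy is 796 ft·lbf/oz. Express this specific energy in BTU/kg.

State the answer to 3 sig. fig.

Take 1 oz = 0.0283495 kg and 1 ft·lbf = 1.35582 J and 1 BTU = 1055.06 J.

796 ft·lbf/oz × 1.35582 J/ft·lbf ÷ 0.0283495 kg/oz = 38068.8 J/kg
38068.8 J/kg ÷ 1055.06 J/BTU = 36.0821 BTU/kg

36.1 BTU/kg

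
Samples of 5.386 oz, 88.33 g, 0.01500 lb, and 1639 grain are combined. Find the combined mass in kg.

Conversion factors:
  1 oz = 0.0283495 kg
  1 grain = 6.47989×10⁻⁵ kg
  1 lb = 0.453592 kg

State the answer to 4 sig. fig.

5.386 oz × 0.0283495 = 0.15269 kg
88.33 g × 0.001 = 0.08833 kg
0.01500 lb × 0.453592 = 0.00680388 kg
1639 grain × 6.47989×10⁻⁵ = 0.106205 kg
Sum: 0.15269 + 0.08833 + 0.00680388 + 0.106205 = 0.354029 kg

0.3540 kg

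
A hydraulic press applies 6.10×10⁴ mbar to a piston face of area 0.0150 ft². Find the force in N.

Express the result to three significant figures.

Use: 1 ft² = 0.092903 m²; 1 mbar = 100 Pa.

8500 N

6.10×10⁴ mbar × 100 = 6.1×10⁶ Pa
0.0150 ft² × 0.092903 = 0.00139354 m²
F = P × A = 6.1×10⁶ Pa × 0.00139354 m² = 8500.59 N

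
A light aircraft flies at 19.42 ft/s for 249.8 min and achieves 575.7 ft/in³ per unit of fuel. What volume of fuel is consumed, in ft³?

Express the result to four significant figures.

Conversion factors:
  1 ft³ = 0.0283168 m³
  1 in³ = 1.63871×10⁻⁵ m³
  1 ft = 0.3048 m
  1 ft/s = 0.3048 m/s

0.2926 ft³

19.42 ft/s → 5.91922 m/s
249.8 min → 14988 s
d = v × t = 5.91922 × 14988 = 88717.3 m
575.7 ft/in³ → 1.0708×10⁷ m/m³
V = d / (distance per unit fuel) = 88717.3 / 1.0708×10⁷ = 0.00828514 m³
In ft³: 0.00828514 / 0.0283168 = 0.292587 ft³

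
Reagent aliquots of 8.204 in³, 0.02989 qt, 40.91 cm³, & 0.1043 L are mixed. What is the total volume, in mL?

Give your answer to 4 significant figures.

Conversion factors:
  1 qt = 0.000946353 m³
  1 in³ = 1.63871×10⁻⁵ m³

307.9 mL

8.204 in³ × 1.63871×10⁻⁵ = 1.3444×10⁻⁴ m³
0.02989 qt × 0.000946353 = 2.82865×10⁻⁵ m³
40.91 cm³ × 10⁻⁶ = 4.091×10⁻⁵ m³
0.1043 L × 0.001 = 1.043×10⁻⁴ m³
Combined: 1.3444×10⁻⁴ + 2.82865×10⁻⁵ + 4.091×10⁻⁵ + 1.043×10⁻⁴ = 3.07936×10⁻⁴ m³
In mL: 3.07936×10⁻⁴ / 10⁻⁶ = 307.936 mL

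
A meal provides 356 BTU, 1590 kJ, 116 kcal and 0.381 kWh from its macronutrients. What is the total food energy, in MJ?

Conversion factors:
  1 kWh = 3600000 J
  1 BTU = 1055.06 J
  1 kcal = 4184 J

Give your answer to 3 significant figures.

3.82 MJ

356 BTU × 1055.06 → 375601 J
1590 kJ × 1000 → 1.59×10⁶ J
116 kcal × 4184 → 485344 J
0.381 kWh × 3600000 → 1.3716×10⁶ J
Sum: 375601 + 1.59×10⁶ + 485344 + 1.3716×10⁶ = 3.82254×10⁶ J
In MJ: 3.82254×10⁶ / 1000000 = 3.82254 MJ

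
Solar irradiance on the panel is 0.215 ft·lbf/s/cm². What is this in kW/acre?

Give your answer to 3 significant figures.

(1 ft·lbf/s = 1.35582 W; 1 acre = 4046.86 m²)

1.18×10⁴ kW/acre

0.215 ft·lbf/s/cm² × 1.35582 W/ft·lbf/s ÷ 0.0001 m²/cm² = 2915.01 W/m²
2915.01 W/m² ÷ 1000 W/kW × 4046.86 m²/acre = 11796.6 kW/acre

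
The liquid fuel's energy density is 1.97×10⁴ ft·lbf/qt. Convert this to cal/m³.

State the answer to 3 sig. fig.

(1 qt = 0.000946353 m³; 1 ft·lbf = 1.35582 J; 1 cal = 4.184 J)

6.75×10⁶ cal/m³

1.97×10⁴ ft·lbf/qt × 1.35582 J/ft·lbf ÷ 0.000946353 m³/qt = 2.82238×10⁷ J/m³
2.82238×10⁷ J/m³ ÷ 4.184 J/cal = 6.74565×10⁶ cal/m³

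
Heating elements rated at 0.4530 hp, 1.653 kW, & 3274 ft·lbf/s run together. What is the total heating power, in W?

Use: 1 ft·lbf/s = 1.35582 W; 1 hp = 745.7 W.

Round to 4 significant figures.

6430 W

0.4530 hp × 745.7 = 337.802 W
1.653 kW × 1000 = 1653 W
3274 ft·lbf/s × 1.35582 = 4438.95 W
Sum: 337.802 + 1653 + 4438.95 = 6429.75 W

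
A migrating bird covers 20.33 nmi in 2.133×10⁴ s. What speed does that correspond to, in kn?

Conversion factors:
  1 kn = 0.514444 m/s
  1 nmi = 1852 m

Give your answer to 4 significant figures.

3.431 kn

20.33 nmi × 1852 → 37651.2 m
v = d / t = 37651.2 m / 21330 s = 1.76518 m/s
1.76518 m/s ÷ (0.514444 m/s/kn) = 3.43124 kn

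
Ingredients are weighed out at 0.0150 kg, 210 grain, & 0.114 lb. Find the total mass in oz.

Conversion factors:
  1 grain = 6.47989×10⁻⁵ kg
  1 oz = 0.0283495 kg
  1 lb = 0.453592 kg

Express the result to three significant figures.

2.83 oz

0.0150 kg (already kg)
210 grain × 6.47989×10⁻⁵ → 0.0136078 kg
0.114 lb × 0.453592 → 0.0517095 kg
Combined: 0.015 + 0.0136078 + 0.0517095 = 0.0803173 kg
In oz: 0.0803173 / 0.0283495 = 2.83311 oz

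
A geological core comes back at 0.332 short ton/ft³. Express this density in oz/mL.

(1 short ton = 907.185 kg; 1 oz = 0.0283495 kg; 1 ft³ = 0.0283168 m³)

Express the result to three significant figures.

0.375 oz/mL

0.332 short ton/ft³ × 907.185 kg/short ton ÷ 0.0283168 m³/ft³ = 10636.3 kg/m³
10636.3 kg/m³ ÷ 0.0283495 kg/oz × 10⁻⁶ m³/mL = 0.375185 oz/mL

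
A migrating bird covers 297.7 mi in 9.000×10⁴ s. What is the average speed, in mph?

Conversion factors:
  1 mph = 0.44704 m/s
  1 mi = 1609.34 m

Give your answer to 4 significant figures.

297.7 mi × 1609.34 = 479101 m
v = d / t = 479101 m / 90000 s = 5.32334 m/s
5.32334 m/s ÷ (0.44704 m/s/mph) = 11.908 mph

11.91 mph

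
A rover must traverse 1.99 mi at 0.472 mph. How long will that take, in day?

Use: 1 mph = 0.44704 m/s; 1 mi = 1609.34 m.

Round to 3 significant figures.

0.176 day

1.99 mi × 1609.34 = 3202.59 m
0.472 mph × 0.44704 = 0.211003 m/s
t = d / v = 3202.59 m / 0.211003 m/s = 15177.9 s
15177.9 s ÷ (86400 s/day) = 0.17567 day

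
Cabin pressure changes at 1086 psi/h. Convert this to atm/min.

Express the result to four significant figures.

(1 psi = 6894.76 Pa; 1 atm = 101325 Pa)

1.232 atm/min

1086 psi/h × 6894.76 Pa/psi ÷ 3600 s/h = 2079.92 Pa/s
2079.92 Pa/s ÷ 101325 Pa/atm × 60 s/min = 1.23163 atm/min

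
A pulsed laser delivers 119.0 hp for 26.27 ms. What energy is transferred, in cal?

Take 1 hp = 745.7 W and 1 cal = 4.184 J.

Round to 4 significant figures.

557.2 cal

119.0 hp × 745.7 → 88738.3 W
26.27 ms × 0.001 → 0.02627 s
E = P × t = 88738.3 W × 0.02627 s = 2331.16 J
2331.16 J ÷ (4.184 J/cal) = 557.161 cal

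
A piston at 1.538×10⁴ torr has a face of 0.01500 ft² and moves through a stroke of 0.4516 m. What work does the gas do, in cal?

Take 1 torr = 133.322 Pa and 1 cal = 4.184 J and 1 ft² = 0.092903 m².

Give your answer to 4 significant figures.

1.538×10⁴ torr → 2.05049×10⁶ Pa
0.01500 ft² → 0.00139354 m²
F = P × A = 2.05049×10⁶ × 0.00139354 = 2857.44 N
W = F × d = 2857.44 × 0.4516 = 1290.42 J
In cal: 1290.42 / 4.184 = 308.418 cal

308.4 cal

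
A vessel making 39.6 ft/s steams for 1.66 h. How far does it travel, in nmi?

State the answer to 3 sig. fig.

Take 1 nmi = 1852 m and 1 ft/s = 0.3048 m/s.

38.9 nmi

39.6 ft/s × 0.3048 → 12.0701 m/s
1.66 h × 3600 → 5976 s
d = v × t = 12.0701 m/s × 5976 s = 72130.9 m
72130.9 m ÷ (1852 m/nmi) = 38.9476 nmi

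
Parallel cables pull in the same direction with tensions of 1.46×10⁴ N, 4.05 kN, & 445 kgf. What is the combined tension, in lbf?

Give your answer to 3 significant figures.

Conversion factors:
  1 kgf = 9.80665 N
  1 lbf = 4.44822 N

5170 lbf

1.46×10⁴ N (already N)
4.05 kN × 1000 = 4050 N
445 kgf × 9.80665 = 4363.96 N
Sum: 14600 + 4050 + 4363.96 = 23014 N
In lbf: 23014 / 4.44822 = 5173.75 lbf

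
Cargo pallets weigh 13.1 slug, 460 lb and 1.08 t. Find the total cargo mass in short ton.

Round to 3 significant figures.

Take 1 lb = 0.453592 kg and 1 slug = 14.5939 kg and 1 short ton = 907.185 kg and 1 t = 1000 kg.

1.63 short ton

13.1 slug × 14.5939 = 191.18 kg
460 lb × 0.453592 = 208.652 kg
1.08 t × 1000 = 1080 kg
Combined: 191.18 + 208.652 + 1080 = 1479.83 kg
In short ton: 1479.83 / 907.185 = 1.63123 short ton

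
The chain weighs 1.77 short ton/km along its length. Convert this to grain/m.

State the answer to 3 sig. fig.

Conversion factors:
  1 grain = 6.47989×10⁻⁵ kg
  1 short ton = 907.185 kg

1.77 short ton/km × 907.185 kg/short ton ÷ 1000 m/km = 1.60572 kg/m
1.60572 kg/m ÷ 6.47989×10⁻⁵ kg/grain = 24780.1 grain/m

2.48×10⁴ grain/m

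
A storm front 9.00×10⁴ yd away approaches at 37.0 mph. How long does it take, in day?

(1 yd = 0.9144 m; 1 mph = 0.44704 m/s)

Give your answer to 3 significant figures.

0.0576 day

9.00×10⁴ yd × 0.9144 = 82296 m
37.0 mph × 0.44704 = 16.5405 m/s
t = d / v = 82296 m / 16.5405 m/s = 4975.42 s
4975.42 s ÷ (86400 s/day) = 0.0575859 day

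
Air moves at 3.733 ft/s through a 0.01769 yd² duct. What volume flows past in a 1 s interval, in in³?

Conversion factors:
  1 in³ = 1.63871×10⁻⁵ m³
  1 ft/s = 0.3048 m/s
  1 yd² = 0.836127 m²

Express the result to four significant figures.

1027 in³

3.733 ft/s × 0.3048 → 1.13782 m/s
0.01769 yd² × 0.836127 → 0.0147911 m²
V = v × A × t = 1.13782 m/s × 0.0147911 m² × 1 s = 0.0168296 m³
0.0168296 m³ ÷ (1.63871×10⁻⁵ m³/in³) = 1027 in³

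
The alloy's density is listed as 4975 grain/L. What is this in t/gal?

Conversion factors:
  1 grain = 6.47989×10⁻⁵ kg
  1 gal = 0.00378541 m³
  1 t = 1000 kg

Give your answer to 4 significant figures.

0.001220 t/gal

4975 grain/L × 6.47989×10⁻⁵ kg/grain ÷ 0.001 m³/L = 322.375 kg/m³
322.375 kg/m³ ÷ 1000 kg/t × 0.00378541 m³/gal = 0.00122032 t/gal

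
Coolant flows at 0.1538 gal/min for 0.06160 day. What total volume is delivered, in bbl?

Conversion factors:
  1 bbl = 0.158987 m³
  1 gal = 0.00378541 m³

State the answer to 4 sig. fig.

0.1538 gal/min → 9.70327×10⁻⁶ m³/s
0.06160 day → 5322.24 s
V = Q × t = 9.70327×10⁻⁶ × 5322.24 = 0.0516431 m³
In bbl: 0.0516431 / 0.158987 = 0.324826 bbl

0.3248 bbl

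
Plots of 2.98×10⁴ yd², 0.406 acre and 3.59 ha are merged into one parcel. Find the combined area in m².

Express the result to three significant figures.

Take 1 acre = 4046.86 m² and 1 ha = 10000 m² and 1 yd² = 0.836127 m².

2.98×10⁴ yd² × 0.836127 = 24916.6 m²
0.406 acre × 4046.86 = 1643.03 m²
3.59 ha × 10000 = 35900 m²
Combined: 24916.6 + 1643.03 + 35900 = 62459.6 m²

6.25×10⁴ m²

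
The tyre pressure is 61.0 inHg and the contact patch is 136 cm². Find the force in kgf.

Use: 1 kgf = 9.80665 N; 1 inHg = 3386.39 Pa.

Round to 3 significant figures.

286 kgf

61.0 inHg × 3386.39 → 206570 Pa
136 cm² × 0.0001 → 0.0136 m²
F = P × A = 206570 Pa × 0.0136 m² = 2809.35 N
2809.35 N ÷ (9.80665 N/kgf) = 286.474 kgf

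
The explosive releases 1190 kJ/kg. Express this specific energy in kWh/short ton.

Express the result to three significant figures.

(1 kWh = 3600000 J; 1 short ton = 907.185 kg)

300 kWh/short ton

1190 kJ/kg × 1000 J/kJ = 1.19×10⁶ J/kg
1.19×10⁶ J/kg ÷ 3600000 J/kWh × 907.185 kg/short ton = 299.875 kWh/short ton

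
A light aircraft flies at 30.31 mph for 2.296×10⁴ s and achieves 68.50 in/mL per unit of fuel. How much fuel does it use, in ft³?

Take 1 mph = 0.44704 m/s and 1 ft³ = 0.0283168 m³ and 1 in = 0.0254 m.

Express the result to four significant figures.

30.31 mph → 13.5498 m/s
d = v × t = 13.5498 × 22960 = 311103 m
68.50 in/mL → 1.7399×10⁶ m/m³
V = d / (distance per unit fuel) = 311103 / 1.7399×10⁶ = 0.178805 m³
In ft³: 0.178805 / 0.0283168 = 6.31445 ft³

6.314 ft³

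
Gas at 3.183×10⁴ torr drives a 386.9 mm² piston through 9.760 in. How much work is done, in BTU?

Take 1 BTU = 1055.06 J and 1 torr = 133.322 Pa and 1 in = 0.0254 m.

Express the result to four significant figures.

3.183×10⁴ torr → 4.24364×10⁶ Pa
386.9 mm² → 3.869×10⁻⁴ m²
F = P × A = 4.24364×10⁶ × 3.869×10⁻⁴ = 1641.86 N
9.760 in → 0.247904 m
W = F × d = 1641.86 × 0.247904 = 407.024 J
In BTU: 407.024 / 1055.06 = 0.385783 BTU

0.3858 BTU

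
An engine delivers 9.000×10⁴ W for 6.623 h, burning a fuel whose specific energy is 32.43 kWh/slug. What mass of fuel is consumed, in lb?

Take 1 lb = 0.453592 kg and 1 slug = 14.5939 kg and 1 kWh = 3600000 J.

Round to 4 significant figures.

6.623 h → 23842.8 s
E = P × t = 90000 × 23842.8 = 2.14585×10⁹ J
32.43 kWh/slug → 7.99978×10⁶ J/kg
m = E / e_s = 2.14585×10⁹ / 7.99978×10⁶ = 268.239 kg
In lb: 268.239 / 0.453592 = 591.366 lb

591.4 lb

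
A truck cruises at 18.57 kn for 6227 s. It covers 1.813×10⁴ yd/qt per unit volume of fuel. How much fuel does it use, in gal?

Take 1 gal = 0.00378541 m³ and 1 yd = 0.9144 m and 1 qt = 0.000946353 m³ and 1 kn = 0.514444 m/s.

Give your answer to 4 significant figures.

0.8971 gal

18.57 kn → 9.55323 m/s
d = v × t = 9.55323 × 6227 = 59488 m
1.813×10⁴ yd/qt → 1.75179×10⁷ m/m³
V = d / (distance per unit fuel) = 59488 / 1.75179×10⁷ = 0.00339584 m³
In gal: 0.00339584 / 0.00378541 = 0.897086 gal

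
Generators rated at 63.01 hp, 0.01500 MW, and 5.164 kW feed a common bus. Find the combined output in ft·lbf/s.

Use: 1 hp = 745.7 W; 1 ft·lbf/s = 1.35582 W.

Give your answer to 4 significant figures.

4.953×10⁴ ft·lbf/s

63.01 hp × 745.7 = 46986.6 W
0.01500 MW × 1000000 = 15000 W
5.164 kW × 1000 = 5164 W
Total: 46986.6 + 15000 + 5164 = 67150.6 W
In ft·lbf/s: 67150.6 / 1.35582 = 49527.7 ft·lbf/s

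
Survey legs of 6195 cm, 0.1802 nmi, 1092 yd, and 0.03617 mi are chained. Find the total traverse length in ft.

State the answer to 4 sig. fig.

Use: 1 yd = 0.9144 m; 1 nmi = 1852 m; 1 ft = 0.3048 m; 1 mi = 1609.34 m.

4765 ft

6195 cm × 0.01 = 61.95 m
0.1802 nmi × 1852 = 333.73 m
1092 yd × 0.9144 = 998.525 m
0.03617 mi × 1609.34 = 58.2098 m
Combined: 61.95 + 333.73 + 998.525 + 58.2098 = 1452.41 m
In ft: 1452.41 / 0.3048 = 4765.12 ft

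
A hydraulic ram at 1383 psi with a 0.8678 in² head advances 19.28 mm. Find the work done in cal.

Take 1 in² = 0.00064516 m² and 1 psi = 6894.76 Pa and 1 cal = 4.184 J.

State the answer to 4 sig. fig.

24.60 cal

1383 psi → 9.53545×10⁶ Pa
0.8678 in² → 5.5987×10⁻⁴ m²
F = P × A = 9.53545×10⁶ × 5.5987×10⁻⁴ = 5338.61 N
19.28 mm → 0.01928 m
W = F × d = 5338.61 × 0.01928 = 102.928 J
In cal: 102.928 / 4.184 = 24.6004 cal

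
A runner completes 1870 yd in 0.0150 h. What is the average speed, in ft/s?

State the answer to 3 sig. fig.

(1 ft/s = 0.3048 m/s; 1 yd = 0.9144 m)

1870 yd × 0.9144 = 1709.93 m
0.0150 h × 3600 = 54 s
v = d / t = 1709.93 m / 54 s = 31.6654 m/s
31.6654 m/s ÷ (0.3048 m/s/ft/s) = 103.889 ft/s

104 ft/s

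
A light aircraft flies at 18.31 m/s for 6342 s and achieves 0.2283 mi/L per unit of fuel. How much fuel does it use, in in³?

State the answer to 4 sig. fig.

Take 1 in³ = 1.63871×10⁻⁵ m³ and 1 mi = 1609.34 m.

1.929×10⁴ in³

d = v × t = 18.31 × 6342 = 116122 m
0.2283 mi/L → 367412 m/m³
V = d / (distance per unit fuel) = 116122 / 367412 = 0.316054 m³
In in³: 0.316054 / 1.63871×10⁻⁵ = 19286.8 in³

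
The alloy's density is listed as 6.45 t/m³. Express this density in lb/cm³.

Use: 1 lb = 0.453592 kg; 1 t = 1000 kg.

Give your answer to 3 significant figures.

0.0142 lb/cm³

6.45 t/m³ × 1000 kg/t = 6450 kg/m³
6450 kg/m³ ÷ 0.453592 kg/lb × 10⁻⁶ m³/cm³ = 0.0142198 lb/cm³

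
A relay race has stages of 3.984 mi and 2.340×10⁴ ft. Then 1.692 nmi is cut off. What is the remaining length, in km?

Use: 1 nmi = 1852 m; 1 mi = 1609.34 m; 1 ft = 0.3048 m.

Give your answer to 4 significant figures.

10.41 km

3.984 mi × 1609.34 → 6411.61 m
2.340×10⁴ ft × 0.3048 → 7132.32 m
1.692 nmi × 1852 → 3133.58 m
Result: 6411.61 + 7132.32 − 3133.58 = 10410.3 m
In km: 10410.3 / 1000 = 10.4103 km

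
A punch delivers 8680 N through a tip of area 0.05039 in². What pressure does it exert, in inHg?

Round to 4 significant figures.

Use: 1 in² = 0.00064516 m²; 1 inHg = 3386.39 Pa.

7.884×10⁴ inHg

0.05039 in² × 0.00064516 → 3.25096×10⁻⁵ m²
P = F / A = 8680 N / 3.25096×10⁻⁵ m² = 2.66998×10⁸ Pa
2.66998×10⁸ Pa ÷ (3386.39 Pa/inHg) = 78844.4 inHg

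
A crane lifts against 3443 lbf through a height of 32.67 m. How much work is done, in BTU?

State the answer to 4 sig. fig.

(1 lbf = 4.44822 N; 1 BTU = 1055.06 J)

474.2 BTU

3443 lbf × 4.44822 = 15315.2 N
W = F × d = 15315.2 N × 32.67 m = 500348 J
500348 J ÷ (1055.06 J/BTU) = 474.237 BTU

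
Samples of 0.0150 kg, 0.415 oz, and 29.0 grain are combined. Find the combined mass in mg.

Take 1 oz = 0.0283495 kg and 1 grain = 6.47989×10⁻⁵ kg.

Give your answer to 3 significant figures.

0.0150 kg (already kg)
0.415 oz × 0.0283495 → 0.011765 kg
29.0 grain × 6.47989×10⁻⁵ → 0.00187917 kg
Combined: 0.015 + 0.011765 + 0.00187917 = 0.0286442 kg
In mg: 0.0286442 / 10⁻⁶ = 28644.2 mg

2.86×10⁴ mg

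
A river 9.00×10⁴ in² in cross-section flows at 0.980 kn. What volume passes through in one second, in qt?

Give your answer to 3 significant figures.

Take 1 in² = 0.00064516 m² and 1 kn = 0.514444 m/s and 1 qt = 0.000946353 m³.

0.980 kn × 0.514444 = 0.504155 m/s
9.00×10⁴ in² × 0.00064516 = 58.0644 m²
V = v × A × t = 0.504155 m/s × 58.0644 m² × 1 s = 29.2735 m³
29.2735 m³ ÷ (0.000946353 m³/qt) = 30933 qt

3.09×10⁴ qt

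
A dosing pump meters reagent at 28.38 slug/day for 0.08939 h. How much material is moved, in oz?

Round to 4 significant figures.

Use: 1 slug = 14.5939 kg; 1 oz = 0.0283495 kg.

54.41 oz

28.38 slug/day → 0.00479369 kg/s
0.08939 h → 321.804 s
m = ṁ × t = 0.00479369 × 321.804 = 1.54263 kg
In oz: 1.54263 / 0.0283495 = 54.4147 oz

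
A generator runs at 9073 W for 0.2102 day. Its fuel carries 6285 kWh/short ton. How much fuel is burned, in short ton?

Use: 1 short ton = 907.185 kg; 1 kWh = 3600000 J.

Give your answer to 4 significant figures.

0.2102 day → 18161.3 s
E = P × t = 9073 × 18161.3 = 1.64777×10⁸ J
6285 kWh/short ton → 2.49409×10⁷ J/kg
m = E / e_s = 1.64777×10⁸ / 2.49409×10⁷ = 6.6067 kg
In short ton: 6.6067 / 907.185 = 0.00728264 short ton

0.007283 short ton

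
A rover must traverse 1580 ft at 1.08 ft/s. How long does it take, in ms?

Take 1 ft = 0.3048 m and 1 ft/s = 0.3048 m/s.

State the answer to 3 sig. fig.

1580 ft × 0.3048 = 481.584 m
1.08 ft/s × 0.3048 = 0.329184 m/s
t = d / v = 481.584 m / 0.329184 m/s = 1462.96 s
1462.96 s ÷ (0.001 s/ms) = 1.46296×10⁶ ms

1.46×10⁶ ms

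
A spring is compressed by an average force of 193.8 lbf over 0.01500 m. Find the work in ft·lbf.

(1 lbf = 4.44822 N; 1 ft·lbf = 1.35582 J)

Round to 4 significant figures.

193.8 lbf × 4.44822 = 862.065 N
W = F × d = 862.065 N × 0.015 m = 12.931 J
12.931 J ÷ (1.35582 J/ft·lbf) = 9.5374 ft·lbf

9.537 ft·lbf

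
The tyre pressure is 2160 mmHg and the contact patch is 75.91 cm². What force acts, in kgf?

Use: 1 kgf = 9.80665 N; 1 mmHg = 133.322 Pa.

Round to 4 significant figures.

2160 mmHg × 133.322 = 287976 Pa
75.91 cm² × 0.0001 = 0.007591 m²
F = P × A = 287976 Pa × 0.007591 m² = 2186.03 N
2186.03 N ÷ (9.80665 N/kgf) = 222.913 kgf

222.9 kgf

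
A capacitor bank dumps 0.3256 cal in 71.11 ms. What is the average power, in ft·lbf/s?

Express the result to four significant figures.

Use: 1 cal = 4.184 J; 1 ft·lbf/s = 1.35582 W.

0.3256 cal × 4.184 = 1.36231 J
71.11 ms × 0.001 = 0.07111 s
P = E / t = 1.36231 J / 0.07111 s = 19.1578 W
19.1578 W ÷ (1.35582 W/ft·lbf/s) = 14.13 ft·lbf/s

14.13 ft·lbf/s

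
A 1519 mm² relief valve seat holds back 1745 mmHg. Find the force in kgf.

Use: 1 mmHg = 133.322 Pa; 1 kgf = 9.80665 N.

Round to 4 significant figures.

1745 mmHg × 133.322 = 232647 Pa
1519 mm² × 10⁻⁶ = 0.001519 m²
F = P × A = 232647 Pa × 0.001519 m² = 353.391 N
353.391 N ÷ (9.80665 N/kgf) = 36.0359 kgf

36.04 kgf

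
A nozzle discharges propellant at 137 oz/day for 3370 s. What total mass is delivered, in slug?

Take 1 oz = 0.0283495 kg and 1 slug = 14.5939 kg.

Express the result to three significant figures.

137 oz/day → 4.49523×10⁻⁵ kg/s
m = ṁ × t = 4.49523×10⁻⁵ × 3370 = 0.151489 kg
In slug: 0.151489 / 14.5939 = 0.0103803 slug

0.0104 slug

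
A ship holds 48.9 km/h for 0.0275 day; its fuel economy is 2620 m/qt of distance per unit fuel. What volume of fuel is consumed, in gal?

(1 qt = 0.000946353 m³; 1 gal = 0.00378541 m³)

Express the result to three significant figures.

3.08 gal

48.9 km/h → 13.5833 m/s
0.0275 day → 2376 s
d = v × t = 13.5833 × 2376 = 32273.9 m
2620 m/qt → 2.76852×10⁶ m/m³
V = d / (distance per unit fuel) = 32273.9 / 2.76852×10⁶ = 0.0116575 m³
In gal: 0.0116575 / 0.00378541 = 3.07959 gal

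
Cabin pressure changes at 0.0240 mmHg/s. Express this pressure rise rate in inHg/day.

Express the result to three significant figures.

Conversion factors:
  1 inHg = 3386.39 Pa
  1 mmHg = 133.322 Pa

0.0240 mmHg/s × 133.322 Pa/mmHg = 3.19973 Pa/s
3.19973 Pa/s ÷ 3386.39 Pa/inHg × 86400 s/day = 81.6376 inHg/day

81.6 inHg/day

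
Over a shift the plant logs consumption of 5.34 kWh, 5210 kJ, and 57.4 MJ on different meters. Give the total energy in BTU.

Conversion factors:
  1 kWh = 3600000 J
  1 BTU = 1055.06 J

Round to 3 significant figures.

5.34 kWh × 3600000 = 1.9224×10⁷ J
5210 kJ × 1000 = 5.21×10⁶ J
57.4 MJ × 1000000 = 5.74×10⁷ J
Total: 1.9224×10⁷ + 5.21×10⁶ + 5.74×10⁷ = 8.1834×10⁷ J
In BTU: 8.1834×10⁷ / 1055.06 = 77563.4 BTU

7.76×10⁴ BTU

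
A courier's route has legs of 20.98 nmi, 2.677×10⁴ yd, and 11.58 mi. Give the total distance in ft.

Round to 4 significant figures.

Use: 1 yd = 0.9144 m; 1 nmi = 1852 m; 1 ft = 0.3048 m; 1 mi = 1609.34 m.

20.98 nmi × 1852 = 38855 m
2.677×10⁴ yd × 0.9144 = 24478.5 m
11.58 mi × 1609.34 = 18636.2 m
Total: 38855 + 24478.5 + 18636.2 = 81969.7 m
In ft: 81969.7 / 0.3048 = 268929 ft

2.689×10⁵ ft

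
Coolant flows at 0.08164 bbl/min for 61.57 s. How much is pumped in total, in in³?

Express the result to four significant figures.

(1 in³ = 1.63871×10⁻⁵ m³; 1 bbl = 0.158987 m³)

0.08164 bbl/min → 2.16328×10⁻⁴ m³/s
V = Q × t = 2.16328×10⁻⁴ × 61.57 = 0.0133193 m³
In in³: 0.0133193 / 1.63871×10⁻⁵ = 812.792 in³

812.8 in³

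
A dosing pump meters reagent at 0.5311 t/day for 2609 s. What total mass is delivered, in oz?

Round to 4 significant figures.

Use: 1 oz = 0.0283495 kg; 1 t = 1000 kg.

565.7 oz

0.5311 t/day → 0.00614699 kg/s
m = ṁ × t = 0.00614699 × 2609 = 16.0375 kg
In oz: 16.0375 / 0.0283495 = 565.707 oz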